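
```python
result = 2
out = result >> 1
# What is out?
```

Trace (tracking out):
result = 2  # -> result = 2
out = result >> 1  # -> out = 1

Answer: 1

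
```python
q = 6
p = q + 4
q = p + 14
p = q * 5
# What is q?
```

Answer: 24

Derivation:
Trace (tracking q):
q = 6  # -> q = 6
p = q + 4  # -> p = 10
q = p + 14  # -> q = 24
p = q * 5  # -> p = 120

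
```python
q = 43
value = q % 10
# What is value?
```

Trace (tracking value):
q = 43  # -> q = 43
value = q % 10  # -> value = 3

Answer: 3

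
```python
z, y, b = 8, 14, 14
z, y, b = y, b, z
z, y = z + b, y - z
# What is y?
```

Trace (tracking y):
z, y, b = (8, 14, 14)  # -> z = 8, y = 14, b = 14
z, y, b = (y, b, z)  # -> z = 14, y = 14, b = 8
z, y = (z + b, y - z)  # -> z = 22, y = 0

Answer: 0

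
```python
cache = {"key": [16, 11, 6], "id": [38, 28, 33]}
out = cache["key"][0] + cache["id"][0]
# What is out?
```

Answer: 54

Derivation:
Trace (tracking out):
cache = {'key': [16, 11, 6], 'id': [38, 28, 33]}  # -> cache = {'key': [16, 11, 6], 'id': [38, 28, 33]}
out = cache['key'][0] + cache['id'][0]  # -> out = 54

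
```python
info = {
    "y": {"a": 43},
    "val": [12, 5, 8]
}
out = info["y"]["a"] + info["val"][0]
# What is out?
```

Answer: 55

Derivation:
Trace (tracking out):
info = {'y': {'a': 43}, 'val': [12, 5, 8]}  # -> info = {'y': {'a': 43}, 'val': [12, 5, 8]}
out = info['y']['a'] + info['val'][0]  # -> out = 55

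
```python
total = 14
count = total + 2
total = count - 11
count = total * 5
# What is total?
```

Trace (tracking total):
total = 14  # -> total = 14
count = total + 2  # -> count = 16
total = count - 11  # -> total = 5
count = total * 5  # -> count = 25

Answer: 5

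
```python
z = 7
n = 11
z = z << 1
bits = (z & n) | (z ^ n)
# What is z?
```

Trace (tracking z):
z = 7  # -> z = 7
n = 11  # -> n = 11
z = z << 1  # -> z = 14
bits = z & n | z ^ n  # -> bits = 15

Answer: 14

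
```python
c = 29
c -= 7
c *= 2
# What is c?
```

Answer: 44

Derivation:
Trace (tracking c):
c = 29  # -> c = 29
c -= 7  # -> c = 22
c *= 2  # -> c = 44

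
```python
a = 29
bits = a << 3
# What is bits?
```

Trace (tracking bits):
a = 29  # -> a = 29
bits = a << 3  # -> bits = 232

Answer: 232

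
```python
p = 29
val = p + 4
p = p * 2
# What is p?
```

Answer: 58

Derivation:
Trace (tracking p):
p = 29  # -> p = 29
val = p + 4  # -> val = 33
p = p * 2  # -> p = 58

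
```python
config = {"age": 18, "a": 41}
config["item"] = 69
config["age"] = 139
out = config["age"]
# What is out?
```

Answer: 139

Derivation:
Trace (tracking out):
config = {'age': 18, 'a': 41}  # -> config = {'age': 18, 'a': 41}
config['item'] = 69  # -> config = {'age': 18, 'a': 41, 'item': 69}
config['age'] = 139  # -> config = {'age': 139, 'a': 41, 'item': 69}
out = config['age']  # -> out = 139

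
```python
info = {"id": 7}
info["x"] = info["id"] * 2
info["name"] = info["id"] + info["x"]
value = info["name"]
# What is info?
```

Answer: {'id': 7, 'x': 14, 'name': 21}

Derivation:
Trace (tracking info):
info = {'id': 7}  # -> info = {'id': 7}
info['x'] = info['id'] * 2  # -> info = {'id': 7, 'x': 14}
info['name'] = info['id'] + info['x']  # -> info = {'id': 7, 'x': 14, 'name': 21}
value = info['name']  # -> value = 21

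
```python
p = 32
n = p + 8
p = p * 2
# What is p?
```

Answer: 64

Derivation:
Trace (tracking p):
p = 32  # -> p = 32
n = p + 8  # -> n = 40
p = p * 2  # -> p = 64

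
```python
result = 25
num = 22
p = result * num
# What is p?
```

Answer: 550

Derivation:
Trace (tracking p):
result = 25  # -> result = 25
num = 22  # -> num = 22
p = result * num  # -> p = 550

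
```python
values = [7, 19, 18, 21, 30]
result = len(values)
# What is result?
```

Trace (tracking result):
values = [7, 19, 18, 21, 30]  # -> values = [7, 19, 18, 21, 30]
result = len(values)  # -> result = 5

Answer: 5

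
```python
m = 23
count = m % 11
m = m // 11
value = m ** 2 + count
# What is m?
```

Answer: 2

Derivation:
Trace (tracking m):
m = 23  # -> m = 23
count = m % 11  # -> count = 1
m = m // 11  # -> m = 2
value = m ** 2 + count  # -> value = 5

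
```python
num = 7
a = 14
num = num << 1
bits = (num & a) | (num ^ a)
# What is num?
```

Trace (tracking num):
num = 7  # -> num = 7
a = 14  # -> a = 14
num = num << 1  # -> num = 14
bits = num & a | num ^ a  # -> bits = 14

Answer: 14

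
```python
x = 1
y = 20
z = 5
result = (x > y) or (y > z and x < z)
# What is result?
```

Trace (tracking result):
x = 1  # -> x = 1
y = 20  # -> y = 20
z = 5  # -> z = 5
result = x > y or (y > z and x < z)  # -> result = True

Answer: True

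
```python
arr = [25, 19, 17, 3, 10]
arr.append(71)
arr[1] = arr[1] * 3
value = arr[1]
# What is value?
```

Answer: 57

Derivation:
Trace (tracking value):
arr = [25, 19, 17, 3, 10]  # -> arr = [25, 19, 17, 3, 10]
arr.append(71)  # -> arr = [25, 19, 17, 3, 10, 71]
arr[1] = arr[1] * 3  # -> arr = [25, 57, 17, 3, 10, 71]
value = arr[1]  # -> value = 57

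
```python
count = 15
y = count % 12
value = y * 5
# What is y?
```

Answer: 3

Derivation:
Trace (tracking y):
count = 15  # -> count = 15
y = count % 12  # -> y = 3
value = y * 5  # -> value = 15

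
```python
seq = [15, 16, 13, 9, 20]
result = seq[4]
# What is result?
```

Trace (tracking result):
seq = [15, 16, 13, 9, 20]  # -> seq = [15, 16, 13, 9, 20]
result = seq[4]  # -> result = 20

Answer: 20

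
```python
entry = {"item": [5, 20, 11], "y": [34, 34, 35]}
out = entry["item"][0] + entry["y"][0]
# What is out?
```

Answer: 39

Derivation:
Trace (tracking out):
entry = {'item': [5, 20, 11], 'y': [34, 34, 35]}  # -> entry = {'item': [5, 20, 11], 'y': [34, 34, 35]}
out = entry['item'][0] + entry['y'][0]  # -> out = 39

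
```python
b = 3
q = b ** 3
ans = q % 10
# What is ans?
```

Answer: 7

Derivation:
Trace (tracking ans):
b = 3  # -> b = 3
q = b ** 3  # -> q = 27
ans = q % 10  # -> ans = 7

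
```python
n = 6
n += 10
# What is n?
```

Answer: 16

Derivation:
Trace (tracking n):
n = 6  # -> n = 6
n += 10  # -> n = 16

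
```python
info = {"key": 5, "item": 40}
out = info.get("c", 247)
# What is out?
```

Answer: 247

Derivation:
Trace (tracking out):
info = {'key': 5, 'item': 40}  # -> info = {'key': 5, 'item': 40}
out = info.get('c', 247)  # -> out = 247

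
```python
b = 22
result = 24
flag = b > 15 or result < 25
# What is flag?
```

Trace (tracking flag):
b = 22  # -> b = 22
result = 24  # -> result = 24
flag = b > 15 or result < 25  # -> flag = True

Answer: True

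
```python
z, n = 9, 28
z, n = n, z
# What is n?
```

Answer: 9

Derivation:
Trace (tracking n):
z, n = (9, 28)  # -> z = 9, n = 28
z, n = (n, z)  # -> z = 28, n = 9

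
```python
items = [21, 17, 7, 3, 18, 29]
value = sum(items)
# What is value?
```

Answer: 95

Derivation:
Trace (tracking value):
items = [21, 17, 7, 3, 18, 29]  # -> items = [21, 17, 7, 3, 18, 29]
value = sum(items)  # -> value = 95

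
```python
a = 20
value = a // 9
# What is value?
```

Answer: 2

Derivation:
Trace (tracking value):
a = 20  # -> a = 20
value = a // 9  # -> value = 2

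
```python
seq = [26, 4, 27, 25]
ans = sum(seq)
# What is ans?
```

Answer: 82

Derivation:
Trace (tracking ans):
seq = [26, 4, 27, 25]  # -> seq = [26, 4, 27, 25]
ans = sum(seq)  # -> ans = 82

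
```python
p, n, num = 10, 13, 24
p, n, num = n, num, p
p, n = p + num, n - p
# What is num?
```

Answer: 10

Derivation:
Trace (tracking num):
p, n, num = (10, 13, 24)  # -> p = 10, n = 13, num = 24
p, n, num = (n, num, p)  # -> p = 13, n = 24, num = 10
p, n = (p + num, n - p)  # -> p = 23, n = 11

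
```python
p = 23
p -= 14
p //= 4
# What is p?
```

Answer: 2

Derivation:
Trace (tracking p):
p = 23  # -> p = 23
p -= 14  # -> p = 9
p //= 4  # -> p = 2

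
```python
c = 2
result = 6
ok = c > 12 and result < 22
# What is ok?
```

Answer: False

Derivation:
Trace (tracking ok):
c = 2  # -> c = 2
result = 6  # -> result = 6
ok = c > 12 and result < 22  # -> ok = False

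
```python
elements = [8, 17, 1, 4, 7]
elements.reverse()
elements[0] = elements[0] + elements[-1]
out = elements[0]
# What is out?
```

Trace (tracking out):
elements = [8, 17, 1, 4, 7]  # -> elements = [8, 17, 1, 4, 7]
elements.reverse()  # -> elements = [7, 4, 1, 17, 8]
elements[0] = elements[0] + elements[-1]  # -> elements = [15, 4, 1, 17, 8]
out = elements[0]  # -> out = 15

Answer: 15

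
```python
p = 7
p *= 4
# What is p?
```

Answer: 28

Derivation:
Trace (tracking p):
p = 7  # -> p = 7
p *= 4  # -> p = 28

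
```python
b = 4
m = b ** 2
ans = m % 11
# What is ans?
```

Answer: 5

Derivation:
Trace (tracking ans):
b = 4  # -> b = 4
m = b ** 2  # -> m = 16
ans = m % 11  # -> ans = 5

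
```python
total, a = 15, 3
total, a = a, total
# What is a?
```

Trace (tracking a):
total, a = (15, 3)  # -> total = 15, a = 3
total, a = (a, total)  # -> total = 3, a = 15

Answer: 15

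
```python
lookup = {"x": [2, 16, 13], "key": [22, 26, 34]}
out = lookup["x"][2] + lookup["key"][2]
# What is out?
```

Trace (tracking out):
lookup = {'x': [2, 16, 13], 'key': [22, 26, 34]}  # -> lookup = {'x': [2, 16, 13], 'key': [22, 26, 34]}
out = lookup['x'][2] + lookup['key'][2]  # -> out = 47

Answer: 47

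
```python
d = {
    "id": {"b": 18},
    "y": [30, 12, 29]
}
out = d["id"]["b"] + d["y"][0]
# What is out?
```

Answer: 48

Derivation:
Trace (tracking out):
d = {'id': {'b': 18}, 'y': [30, 12, 29]}  # -> d = {'id': {'b': 18}, 'y': [30, 12, 29]}
out = d['id']['b'] + d['y'][0]  # -> out = 48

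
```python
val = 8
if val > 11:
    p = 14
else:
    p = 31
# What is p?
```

Trace (tracking p):
val = 8  # -> val = 8
if val > 11:  # condition is False
else:
    p = 31  # -> p = 31

Answer: 31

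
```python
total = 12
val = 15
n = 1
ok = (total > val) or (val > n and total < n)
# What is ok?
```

Trace (tracking ok):
total = 12  # -> total = 12
val = 15  # -> val = 15
n = 1  # -> n = 1
ok = total > val or (val > n and total < n)  # -> ok = False

Answer: False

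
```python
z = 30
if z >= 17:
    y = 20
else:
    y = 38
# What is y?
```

Answer: 20

Derivation:
Trace (tracking y):
z = 30  # -> z = 30
if z >= 17:  # condition is True
    y = 20  # -> y = 20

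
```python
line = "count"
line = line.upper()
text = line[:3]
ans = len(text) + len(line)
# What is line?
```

Answer: 'COUNT'

Derivation:
Trace (tracking line):
line = 'count'  # -> line = 'count'
line = line.upper()  # -> line = 'COUNT'
text = line[:3]  # -> text = 'COU'
ans = len(text) + len(line)  # -> ans = 8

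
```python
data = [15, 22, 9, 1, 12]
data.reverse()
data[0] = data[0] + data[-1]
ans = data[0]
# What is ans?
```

Answer: 27

Derivation:
Trace (tracking ans):
data = [15, 22, 9, 1, 12]  # -> data = [15, 22, 9, 1, 12]
data.reverse()  # -> data = [12, 1, 9, 22, 15]
data[0] = data[0] + data[-1]  # -> data = [27, 1, 9, 22, 15]
ans = data[0]  # -> ans = 27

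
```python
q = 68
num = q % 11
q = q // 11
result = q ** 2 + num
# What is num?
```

Answer: 2

Derivation:
Trace (tracking num):
q = 68  # -> q = 68
num = q % 11  # -> num = 2
q = q // 11  # -> q = 6
result = q ** 2 + num  # -> result = 38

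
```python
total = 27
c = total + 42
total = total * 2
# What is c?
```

Trace (tracking c):
total = 27  # -> total = 27
c = total + 42  # -> c = 69
total = total * 2  # -> total = 54

Answer: 69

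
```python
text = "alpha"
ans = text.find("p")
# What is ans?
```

Answer: 2

Derivation:
Trace (tracking ans):
text = 'alpha'  # -> text = 'alpha'
ans = text.find('p')  # -> ans = 2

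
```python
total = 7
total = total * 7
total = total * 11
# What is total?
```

Answer: 539

Derivation:
Trace (tracking total):
total = 7  # -> total = 7
total = total * 7  # -> total = 49
total = total * 11  # -> total = 539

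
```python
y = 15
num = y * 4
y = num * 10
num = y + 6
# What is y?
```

Trace (tracking y):
y = 15  # -> y = 15
num = y * 4  # -> num = 60
y = num * 10  # -> y = 600
num = y + 6  # -> num = 606

Answer: 600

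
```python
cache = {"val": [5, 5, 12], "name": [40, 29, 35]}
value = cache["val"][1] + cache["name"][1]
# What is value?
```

Answer: 34

Derivation:
Trace (tracking value):
cache = {'val': [5, 5, 12], 'name': [40, 29, 35]}  # -> cache = {'val': [5, 5, 12], 'name': [40, 29, 35]}
value = cache['val'][1] + cache['name'][1]  # -> value = 34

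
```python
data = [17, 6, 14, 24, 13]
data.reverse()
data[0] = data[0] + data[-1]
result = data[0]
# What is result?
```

Trace (tracking result):
data = [17, 6, 14, 24, 13]  # -> data = [17, 6, 14, 24, 13]
data.reverse()  # -> data = [13, 24, 14, 6, 17]
data[0] = data[0] + data[-1]  # -> data = [30, 24, 14, 6, 17]
result = data[0]  # -> result = 30

Answer: 30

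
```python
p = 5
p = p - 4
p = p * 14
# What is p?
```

Answer: 14

Derivation:
Trace (tracking p):
p = 5  # -> p = 5
p = p - 4  # -> p = 1
p = p * 14  # -> p = 14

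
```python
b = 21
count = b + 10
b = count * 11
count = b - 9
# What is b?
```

Trace (tracking b):
b = 21  # -> b = 21
count = b + 10  # -> count = 31
b = count * 11  # -> b = 341
count = b - 9  # -> count = 332

Answer: 341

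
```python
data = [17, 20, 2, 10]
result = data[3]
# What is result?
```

Trace (tracking result):
data = [17, 20, 2, 10]  # -> data = [17, 20, 2, 10]
result = data[3]  # -> result = 10

Answer: 10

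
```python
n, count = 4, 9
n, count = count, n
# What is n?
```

Trace (tracking n):
n, count = (4, 9)  # -> n = 4, count = 9
n, count = (count, n)  # -> n = 9, count = 4

Answer: 9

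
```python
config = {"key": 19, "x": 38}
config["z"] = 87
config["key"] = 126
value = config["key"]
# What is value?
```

Answer: 126

Derivation:
Trace (tracking value):
config = {'key': 19, 'x': 38}  # -> config = {'key': 19, 'x': 38}
config['z'] = 87  # -> config = {'key': 19, 'x': 38, 'z': 87}
config['key'] = 126  # -> config = {'key': 126, 'x': 38, 'z': 87}
value = config['key']  # -> value = 126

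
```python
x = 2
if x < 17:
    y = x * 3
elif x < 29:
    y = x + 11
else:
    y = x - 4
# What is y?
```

Trace (tracking y):
x = 2  # -> x = 2
if x < 17:  # condition is True
    y = x * 3  # -> y = 6

Answer: 6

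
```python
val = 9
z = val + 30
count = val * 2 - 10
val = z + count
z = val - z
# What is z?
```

Trace (tracking z):
val = 9  # -> val = 9
z = val + 30  # -> z = 39
count = val * 2 - 10  # -> count = 8
val = z + count  # -> val = 47
z = val - z  # -> z = 8

Answer: 8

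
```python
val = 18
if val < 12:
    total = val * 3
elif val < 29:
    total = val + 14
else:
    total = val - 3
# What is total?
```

Trace (tracking total):
val = 18  # -> val = 18
if val < 12:  # condition is False
elif val < 29:  # condition is True
    total = val + 14  # -> total = 32

Answer: 32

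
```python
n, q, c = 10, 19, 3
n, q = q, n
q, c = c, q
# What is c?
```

Trace (tracking c):
n, q, c = (10, 19, 3)  # -> n = 10, q = 19, c = 3
n, q = (q, n)  # -> n = 19, q = 10
q, c = (c, q)  # -> q = 3, c = 10

Answer: 10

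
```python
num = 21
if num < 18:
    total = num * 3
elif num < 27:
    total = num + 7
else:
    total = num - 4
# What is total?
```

Trace (tracking total):
num = 21  # -> num = 21
if num < 18:  # condition is False
elif num < 27:  # condition is True
    total = num + 7  # -> total = 28

Answer: 28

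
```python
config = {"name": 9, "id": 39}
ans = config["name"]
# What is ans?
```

Trace (tracking ans):
config = {'name': 9, 'id': 39}  # -> config = {'name': 9, 'id': 39}
ans = config['name']  # -> ans = 9

Answer: 9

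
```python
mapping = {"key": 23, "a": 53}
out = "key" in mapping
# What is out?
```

Answer: True

Derivation:
Trace (tracking out):
mapping = {'key': 23, 'a': 53}  # -> mapping = {'key': 23, 'a': 53}
out = 'key' in mapping  # -> out = True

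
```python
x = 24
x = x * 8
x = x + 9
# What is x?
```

Answer: 201

Derivation:
Trace (tracking x):
x = 24  # -> x = 24
x = x * 8  # -> x = 192
x = x + 9  # -> x = 201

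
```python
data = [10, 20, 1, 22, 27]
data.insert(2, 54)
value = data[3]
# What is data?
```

Answer: [10, 20, 54, 1, 22, 27]

Derivation:
Trace (tracking data):
data = [10, 20, 1, 22, 27]  # -> data = [10, 20, 1, 22, 27]
data.insert(2, 54)  # -> data = [10, 20, 54, 1, 22, 27]
value = data[3]  # -> value = 1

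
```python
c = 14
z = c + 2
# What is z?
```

Trace (tracking z):
c = 14  # -> c = 14
z = c + 2  # -> z = 16

Answer: 16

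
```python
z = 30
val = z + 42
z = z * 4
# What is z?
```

Answer: 120

Derivation:
Trace (tracking z):
z = 30  # -> z = 30
val = z + 42  # -> val = 72
z = z * 4  # -> z = 120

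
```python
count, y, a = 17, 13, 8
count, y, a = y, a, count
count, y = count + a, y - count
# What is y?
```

Trace (tracking y):
count, y, a = (17, 13, 8)  # -> count = 17, y = 13, a = 8
count, y, a = (y, a, count)  # -> count = 13, y = 8, a = 17
count, y = (count + a, y - count)  # -> count = 30, y = -5

Answer: -5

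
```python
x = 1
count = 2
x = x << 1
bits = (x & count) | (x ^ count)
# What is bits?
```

Answer: 2

Derivation:
Trace (tracking bits):
x = 1  # -> x = 1
count = 2  # -> count = 2
x = x << 1  # -> x = 2
bits = x & count | x ^ count  # -> bits = 2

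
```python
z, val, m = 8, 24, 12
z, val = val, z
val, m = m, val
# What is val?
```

Answer: 12

Derivation:
Trace (tracking val):
z, val, m = (8, 24, 12)  # -> z = 8, val = 24, m = 12
z, val = (val, z)  # -> z = 24, val = 8
val, m = (m, val)  # -> val = 12, m = 8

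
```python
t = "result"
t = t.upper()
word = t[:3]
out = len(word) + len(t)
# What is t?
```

Trace (tracking t):
t = 'result'  # -> t = 'result'
t = t.upper()  # -> t = 'RESULT'
word = t[:3]  # -> word = 'RES'
out = len(word) + len(t)  # -> out = 9

Answer: 'RESULT'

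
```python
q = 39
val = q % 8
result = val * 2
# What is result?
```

Answer: 14

Derivation:
Trace (tracking result):
q = 39  # -> q = 39
val = q % 8  # -> val = 7
result = val * 2  # -> result = 14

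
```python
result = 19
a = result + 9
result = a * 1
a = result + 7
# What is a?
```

Answer: 35

Derivation:
Trace (tracking a):
result = 19  # -> result = 19
a = result + 9  # -> a = 28
result = a * 1  # -> result = 28
a = result + 7  # -> a = 35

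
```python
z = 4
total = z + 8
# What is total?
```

Answer: 12

Derivation:
Trace (tracking total):
z = 4  # -> z = 4
total = z + 8  # -> total = 12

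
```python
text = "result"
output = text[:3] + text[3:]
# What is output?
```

Trace (tracking output):
text = 'result'  # -> text = 'result'
output = text[:3] + text[3:]  # -> output = 'result'

Answer: 'result'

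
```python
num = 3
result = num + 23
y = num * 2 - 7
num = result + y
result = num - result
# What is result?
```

Trace (tracking result):
num = 3  # -> num = 3
result = num + 23  # -> result = 26
y = num * 2 - 7  # -> y = -1
num = result + y  # -> num = 25
result = num - result  # -> result = -1

Answer: -1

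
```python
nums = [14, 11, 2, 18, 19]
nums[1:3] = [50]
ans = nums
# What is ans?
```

Trace (tracking ans):
nums = [14, 11, 2, 18, 19]  # -> nums = [14, 11, 2, 18, 19]
nums[1:3] = [50]  # -> nums = [14, 50, 18, 19]
ans = nums  # -> ans = [14, 50, 18, 19]

Answer: [14, 50, 18, 19]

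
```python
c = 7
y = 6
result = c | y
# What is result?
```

Trace (tracking result):
c = 7  # -> c = 7
y = 6  # -> y = 6
result = c | y  # -> result = 7

Answer: 7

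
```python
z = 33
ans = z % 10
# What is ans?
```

Trace (tracking ans):
z = 33  # -> z = 33
ans = z % 10  # -> ans = 3

Answer: 3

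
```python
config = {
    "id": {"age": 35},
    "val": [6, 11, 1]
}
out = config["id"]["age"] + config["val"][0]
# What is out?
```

Answer: 41

Derivation:
Trace (tracking out):
config = {'id': {'age': 35}, 'val': [6, 11, 1]}  # -> config = {'id': {'age': 35}, 'val': [6, 11, 1]}
out = config['id']['age'] + config['val'][0]  # -> out = 41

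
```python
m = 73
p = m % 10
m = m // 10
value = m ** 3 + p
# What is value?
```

Answer: 346

Derivation:
Trace (tracking value):
m = 73  # -> m = 73
p = m % 10  # -> p = 3
m = m // 10  # -> m = 7
value = m ** 3 + p  # -> value = 346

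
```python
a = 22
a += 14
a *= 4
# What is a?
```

Trace (tracking a):
a = 22  # -> a = 22
a += 14  # -> a = 36
a *= 4  # -> a = 144

Answer: 144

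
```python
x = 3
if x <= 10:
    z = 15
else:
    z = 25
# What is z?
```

Trace (tracking z):
x = 3  # -> x = 3
if x <= 10:  # condition is True
    z = 15  # -> z = 15

Answer: 15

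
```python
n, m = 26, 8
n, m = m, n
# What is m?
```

Answer: 26

Derivation:
Trace (tracking m):
n, m = (26, 8)  # -> n = 26, m = 8
n, m = (m, n)  # -> n = 8, m = 26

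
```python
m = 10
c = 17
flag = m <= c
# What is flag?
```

Answer: True

Derivation:
Trace (tracking flag):
m = 10  # -> m = 10
c = 17  # -> c = 17
flag = m <= c  # -> flag = True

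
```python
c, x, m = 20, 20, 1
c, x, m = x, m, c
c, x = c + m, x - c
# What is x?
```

Answer: -19

Derivation:
Trace (tracking x):
c, x, m = (20, 20, 1)  # -> c = 20, x = 20, m = 1
c, x, m = (x, m, c)  # -> c = 20, x = 1, m = 20
c, x = (c + m, x - c)  # -> c = 40, x = -19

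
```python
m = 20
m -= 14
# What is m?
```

Answer: 6

Derivation:
Trace (tracking m):
m = 20  # -> m = 20
m -= 14  # -> m = 6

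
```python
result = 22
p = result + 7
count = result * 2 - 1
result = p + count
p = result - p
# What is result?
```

Answer: 72

Derivation:
Trace (tracking result):
result = 22  # -> result = 22
p = result + 7  # -> p = 29
count = result * 2 - 1  # -> count = 43
result = p + count  # -> result = 72
p = result - p  # -> p = 43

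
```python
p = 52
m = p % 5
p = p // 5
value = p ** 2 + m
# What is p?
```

Trace (tracking p):
p = 52  # -> p = 52
m = p % 5  # -> m = 2
p = p // 5  # -> p = 10
value = p ** 2 + m  # -> value = 102

Answer: 10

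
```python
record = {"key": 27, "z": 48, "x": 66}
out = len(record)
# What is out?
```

Answer: 3

Derivation:
Trace (tracking out):
record = {'key': 27, 'z': 48, 'x': 66}  # -> record = {'key': 27, 'z': 48, 'x': 66}
out = len(record)  # -> out = 3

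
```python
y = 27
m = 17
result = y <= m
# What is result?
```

Answer: False

Derivation:
Trace (tracking result):
y = 27  # -> y = 27
m = 17  # -> m = 17
result = y <= m  # -> result = False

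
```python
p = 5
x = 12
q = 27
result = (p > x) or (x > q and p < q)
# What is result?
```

Trace (tracking result):
p = 5  # -> p = 5
x = 12  # -> x = 12
q = 27  # -> q = 27
result = p > x or (x > q and p < q)  # -> result = False

Answer: False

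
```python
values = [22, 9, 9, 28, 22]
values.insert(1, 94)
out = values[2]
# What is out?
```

Trace (tracking out):
values = [22, 9, 9, 28, 22]  # -> values = [22, 9, 9, 28, 22]
values.insert(1, 94)  # -> values = [22, 94, 9, 9, 28, 22]
out = values[2]  # -> out = 9

Answer: 9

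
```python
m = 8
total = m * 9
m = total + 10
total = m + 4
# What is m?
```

Trace (tracking m):
m = 8  # -> m = 8
total = m * 9  # -> total = 72
m = total + 10  # -> m = 82
total = m + 4  # -> total = 86

Answer: 82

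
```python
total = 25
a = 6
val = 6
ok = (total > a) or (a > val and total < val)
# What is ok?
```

Answer: True

Derivation:
Trace (tracking ok):
total = 25  # -> total = 25
a = 6  # -> a = 6
val = 6  # -> val = 6
ok = total > a or (a > val and total < val)  # -> ok = True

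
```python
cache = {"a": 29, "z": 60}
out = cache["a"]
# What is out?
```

Answer: 29

Derivation:
Trace (tracking out):
cache = {'a': 29, 'z': 60}  # -> cache = {'a': 29, 'z': 60}
out = cache['a']  # -> out = 29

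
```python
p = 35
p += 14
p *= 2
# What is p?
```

Answer: 98

Derivation:
Trace (tracking p):
p = 35  # -> p = 35
p += 14  # -> p = 49
p *= 2  # -> p = 98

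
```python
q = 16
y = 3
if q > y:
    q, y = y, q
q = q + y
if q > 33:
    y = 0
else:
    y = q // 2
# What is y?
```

Trace (tracking y):
q = 16  # -> q = 16
y = 3  # -> y = 3
if q > y:  # condition is True
    q, y = (y, q)  # -> q = 3, y = 16
q = q + y  # -> q = 19
if q > 33:  # condition is False
else:
    y = q // 2  # -> y = 9

Answer: 9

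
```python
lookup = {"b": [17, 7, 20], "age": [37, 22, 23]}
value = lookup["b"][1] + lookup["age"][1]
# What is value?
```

Answer: 29

Derivation:
Trace (tracking value):
lookup = {'b': [17, 7, 20], 'age': [37, 22, 23]}  # -> lookup = {'b': [17, 7, 20], 'age': [37, 22, 23]}
value = lookup['b'][1] + lookup['age'][1]  # -> value = 29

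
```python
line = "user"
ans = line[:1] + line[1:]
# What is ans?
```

Answer: 'user'

Derivation:
Trace (tracking ans):
line = 'user'  # -> line = 'user'
ans = line[:1] + line[1:]  # -> ans = 'user'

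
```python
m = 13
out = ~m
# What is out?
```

Trace (tracking out):
m = 13  # -> m = 13
out = ~m  # -> out = -14

Answer: -14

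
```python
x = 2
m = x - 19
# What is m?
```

Answer: -17

Derivation:
Trace (tracking m):
x = 2  # -> x = 2
m = x - 19  # -> m = -17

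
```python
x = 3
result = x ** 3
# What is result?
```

Answer: 27

Derivation:
Trace (tracking result):
x = 3  # -> x = 3
result = x ** 3  # -> result = 27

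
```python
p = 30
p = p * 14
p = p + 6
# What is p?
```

Trace (tracking p):
p = 30  # -> p = 30
p = p * 14  # -> p = 420
p = p + 6  # -> p = 426

Answer: 426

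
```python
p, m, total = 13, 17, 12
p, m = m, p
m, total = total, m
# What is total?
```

Trace (tracking total):
p, m, total = (13, 17, 12)  # -> p = 13, m = 17, total = 12
p, m = (m, p)  # -> p = 17, m = 13
m, total = (total, m)  # -> m = 12, total = 13

Answer: 13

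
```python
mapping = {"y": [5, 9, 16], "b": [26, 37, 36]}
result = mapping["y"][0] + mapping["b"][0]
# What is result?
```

Answer: 31

Derivation:
Trace (tracking result):
mapping = {'y': [5, 9, 16], 'b': [26, 37, 36]}  # -> mapping = {'y': [5, 9, 16], 'b': [26, 37, 36]}
result = mapping['y'][0] + mapping['b'][0]  # -> result = 31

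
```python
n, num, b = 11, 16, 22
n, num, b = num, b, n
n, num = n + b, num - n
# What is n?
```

Answer: 27

Derivation:
Trace (tracking n):
n, num, b = (11, 16, 22)  # -> n = 11, num = 16, b = 22
n, num, b = (num, b, n)  # -> n = 16, num = 22, b = 11
n, num = (n + b, num - n)  # -> n = 27, num = 6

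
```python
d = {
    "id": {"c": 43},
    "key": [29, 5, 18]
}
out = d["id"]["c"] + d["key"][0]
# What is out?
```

Trace (tracking out):
d = {'id': {'c': 43}, 'key': [29, 5, 18]}  # -> d = {'id': {'c': 43}, 'key': [29, 5, 18]}
out = d['id']['c'] + d['key'][0]  # -> out = 72

Answer: 72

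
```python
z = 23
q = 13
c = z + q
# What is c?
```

Answer: 36

Derivation:
Trace (tracking c):
z = 23  # -> z = 23
q = 13  # -> q = 13
c = z + q  # -> c = 36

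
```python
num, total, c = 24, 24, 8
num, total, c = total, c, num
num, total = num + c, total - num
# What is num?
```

Answer: 48

Derivation:
Trace (tracking num):
num, total, c = (24, 24, 8)  # -> num = 24, total = 24, c = 8
num, total, c = (total, c, num)  # -> num = 24, total = 8, c = 24
num, total = (num + c, total - num)  # -> num = 48, total = -16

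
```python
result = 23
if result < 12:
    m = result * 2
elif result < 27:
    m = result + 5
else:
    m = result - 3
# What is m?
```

Answer: 28

Derivation:
Trace (tracking m):
result = 23  # -> result = 23
if result < 12:  # condition is False
elif result < 27:  # condition is True
    m = result + 5  # -> m = 28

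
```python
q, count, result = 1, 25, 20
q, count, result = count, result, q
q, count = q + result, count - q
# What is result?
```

Answer: 1

Derivation:
Trace (tracking result):
q, count, result = (1, 25, 20)  # -> q = 1, count = 25, result = 20
q, count, result = (count, result, q)  # -> q = 25, count = 20, result = 1
q, count = (q + result, count - q)  # -> q = 26, count = -5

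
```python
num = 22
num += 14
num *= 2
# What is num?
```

Answer: 72

Derivation:
Trace (tracking num):
num = 22  # -> num = 22
num += 14  # -> num = 36
num *= 2  # -> num = 72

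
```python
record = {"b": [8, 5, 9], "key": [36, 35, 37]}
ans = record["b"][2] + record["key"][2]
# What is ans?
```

Answer: 46

Derivation:
Trace (tracking ans):
record = {'b': [8, 5, 9], 'key': [36, 35, 37]}  # -> record = {'b': [8, 5, 9], 'key': [36, 35, 37]}
ans = record['b'][2] + record['key'][2]  # -> ans = 46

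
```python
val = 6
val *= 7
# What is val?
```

Answer: 42

Derivation:
Trace (tracking val):
val = 6  # -> val = 6
val *= 7  # -> val = 42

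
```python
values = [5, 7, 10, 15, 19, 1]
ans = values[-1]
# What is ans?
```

Trace (tracking ans):
values = [5, 7, 10, 15, 19, 1]  # -> values = [5, 7, 10, 15, 19, 1]
ans = values[-1]  # -> ans = 1

Answer: 1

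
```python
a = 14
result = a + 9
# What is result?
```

Answer: 23

Derivation:
Trace (tracking result):
a = 14  # -> a = 14
result = a + 9  # -> result = 23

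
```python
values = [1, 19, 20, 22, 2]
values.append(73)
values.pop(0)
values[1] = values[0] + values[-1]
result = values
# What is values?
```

Trace (tracking values):
values = [1, 19, 20, 22, 2]  # -> values = [1, 19, 20, 22, 2]
values.append(73)  # -> values = [1, 19, 20, 22, 2, 73]
values.pop(0)  # -> values = [19, 20, 22, 2, 73]
values[1] = values[0] + values[-1]  # -> values = [19, 92, 22, 2, 73]
result = values  # -> result = [19, 92, 22, 2, 73]

Answer: [19, 92, 22, 2, 73]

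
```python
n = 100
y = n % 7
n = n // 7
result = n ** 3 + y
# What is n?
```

Answer: 14

Derivation:
Trace (tracking n):
n = 100  # -> n = 100
y = n % 7  # -> y = 2
n = n // 7  # -> n = 14
result = n ** 3 + y  # -> result = 2746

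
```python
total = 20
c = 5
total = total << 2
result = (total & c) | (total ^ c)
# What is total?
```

Answer: 80

Derivation:
Trace (tracking total):
total = 20  # -> total = 20
c = 5  # -> c = 5
total = total << 2  # -> total = 80
result = total & c | total ^ c  # -> result = 85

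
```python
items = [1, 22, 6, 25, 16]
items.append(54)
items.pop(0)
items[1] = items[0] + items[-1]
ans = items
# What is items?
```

Answer: [22, 76, 25, 16, 54]

Derivation:
Trace (tracking items):
items = [1, 22, 6, 25, 16]  # -> items = [1, 22, 6, 25, 16]
items.append(54)  # -> items = [1, 22, 6, 25, 16, 54]
items.pop(0)  # -> items = [22, 6, 25, 16, 54]
items[1] = items[0] + items[-1]  # -> items = [22, 76, 25, 16, 54]
ans = items  # -> ans = [22, 76, 25, 16, 54]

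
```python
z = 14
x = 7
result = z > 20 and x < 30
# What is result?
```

Trace (tracking result):
z = 14  # -> z = 14
x = 7  # -> x = 7
result = z > 20 and x < 30  # -> result = False

Answer: False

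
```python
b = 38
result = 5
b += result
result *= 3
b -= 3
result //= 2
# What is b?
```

Answer: 40

Derivation:
Trace (tracking b):
b = 38  # -> b = 38
result = 5  # -> result = 5
b += result  # -> b = 43
result *= 3  # -> result = 15
b -= 3  # -> b = 40
result //= 2  # -> result = 7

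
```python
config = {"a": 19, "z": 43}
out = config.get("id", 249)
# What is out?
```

Answer: 249

Derivation:
Trace (tracking out):
config = {'a': 19, 'z': 43}  # -> config = {'a': 19, 'z': 43}
out = config.get('id', 249)  # -> out = 249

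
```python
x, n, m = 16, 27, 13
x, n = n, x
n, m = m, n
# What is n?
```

Trace (tracking n):
x, n, m = (16, 27, 13)  # -> x = 16, n = 27, m = 13
x, n = (n, x)  # -> x = 27, n = 16
n, m = (m, n)  # -> n = 13, m = 16

Answer: 13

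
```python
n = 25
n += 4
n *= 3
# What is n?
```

Answer: 87

Derivation:
Trace (tracking n):
n = 25  # -> n = 25
n += 4  # -> n = 29
n *= 3  # -> n = 87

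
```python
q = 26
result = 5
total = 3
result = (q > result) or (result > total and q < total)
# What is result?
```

Trace (tracking result):
q = 26  # -> q = 26
result = 5  # -> result = 5
total = 3  # -> total = 3
result = q > result or (result > total and q < total)  # -> result = True

Answer: True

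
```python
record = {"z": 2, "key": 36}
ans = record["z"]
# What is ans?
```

Trace (tracking ans):
record = {'z': 2, 'key': 36}  # -> record = {'z': 2, 'key': 36}
ans = record['z']  # -> ans = 2

Answer: 2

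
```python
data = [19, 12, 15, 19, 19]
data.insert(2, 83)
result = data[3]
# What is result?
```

Trace (tracking result):
data = [19, 12, 15, 19, 19]  # -> data = [19, 12, 15, 19, 19]
data.insert(2, 83)  # -> data = [19, 12, 83, 15, 19, 19]
result = data[3]  # -> result = 15

Answer: 15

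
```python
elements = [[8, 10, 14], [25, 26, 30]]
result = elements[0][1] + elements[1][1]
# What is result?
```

Answer: 36

Derivation:
Trace (tracking result):
elements = [[8, 10, 14], [25, 26, 30]]  # -> elements = [[8, 10, 14], [25, 26, 30]]
result = elements[0][1] + elements[1][1]  # -> result = 36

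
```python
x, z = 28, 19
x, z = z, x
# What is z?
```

Answer: 28

Derivation:
Trace (tracking z):
x, z = (28, 19)  # -> x = 28, z = 19
x, z = (z, x)  # -> x = 19, z = 28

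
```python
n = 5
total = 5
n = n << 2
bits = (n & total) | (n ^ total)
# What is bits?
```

Answer: 21

Derivation:
Trace (tracking bits):
n = 5  # -> n = 5
total = 5  # -> total = 5
n = n << 2  # -> n = 20
bits = n & total | n ^ total  # -> bits = 21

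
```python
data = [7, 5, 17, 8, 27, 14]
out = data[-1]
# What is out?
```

Answer: 14

Derivation:
Trace (tracking out):
data = [7, 5, 17, 8, 27, 14]  # -> data = [7, 5, 17, 8, 27, 14]
out = data[-1]  # -> out = 14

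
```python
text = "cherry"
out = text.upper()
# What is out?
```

Trace (tracking out):
text = 'cherry'  # -> text = 'cherry'
out = text.upper()  # -> out = 'CHERRY'

Answer: 'CHERRY'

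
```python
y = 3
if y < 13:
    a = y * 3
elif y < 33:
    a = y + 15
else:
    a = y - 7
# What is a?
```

Answer: 9

Derivation:
Trace (tracking a):
y = 3  # -> y = 3
if y < 13:  # condition is True
    a = y * 3  # -> a = 9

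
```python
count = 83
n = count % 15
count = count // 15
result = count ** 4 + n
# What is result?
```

Trace (tracking result):
count = 83  # -> count = 83
n = count % 15  # -> n = 8
count = count // 15  # -> count = 5
result = count ** 4 + n  # -> result = 633

Answer: 633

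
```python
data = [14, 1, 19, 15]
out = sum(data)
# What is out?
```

Trace (tracking out):
data = [14, 1, 19, 15]  # -> data = [14, 1, 19, 15]
out = sum(data)  # -> out = 49

Answer: 49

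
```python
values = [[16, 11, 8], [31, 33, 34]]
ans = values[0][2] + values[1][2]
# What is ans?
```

Answer: 42

Derivation:
Trace (tracking ans):
values = [[16, 11, 8], [31, 33, 34]]  # -> values = [[16, 11, 8], [31, 33, 34]]
ans = values[0][2] + values[1][2]  # -> ans = 42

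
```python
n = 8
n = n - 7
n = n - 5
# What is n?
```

Trace (tracking n):
n = 8  # -> n = 8
n = n - 7  # -> n = 1
n = n - 5  # -> n = -4

Answer: -4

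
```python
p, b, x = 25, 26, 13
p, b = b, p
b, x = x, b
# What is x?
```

Answer: 25

Derivation:
Trace (tracking x):
p, b, x = (25, 26, 13)  # -> p = 25, b = 26, x = 13
p, b = (b, p)  # -> p = 26, b = 25
b, x = (x, b)  # -> b = 13, x = 25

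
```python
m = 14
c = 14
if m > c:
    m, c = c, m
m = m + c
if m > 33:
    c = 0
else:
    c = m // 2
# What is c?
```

Answer: 14

Derivation:
Trace (tracking c):
m = 14  # -> m = 14
c = 14  # -> c = 14
if m > c:  # condition is False
m = m + c  # -> m = 28
if m > 33:  # condition is False
else:
    c = m // 2  # -> c = 14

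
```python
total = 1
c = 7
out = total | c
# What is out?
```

Trace (tracking out):
total = 1  # -> total = 1
c = 7  # -> c = 7
out = total | c  # -> out = 7

Answer: 7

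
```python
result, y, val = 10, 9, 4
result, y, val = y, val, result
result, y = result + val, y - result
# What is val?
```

Answer: 10

Derivation:
Trace (tracking val):
result, y, val = (10, 9, 4)  # -> result = 10, y = 9, val = 4
result, y, val = (y, val, result)  # -> result = 9, y = 4, val = 10
result, y = (result + val, y - result)  # -> result = 19, y = -5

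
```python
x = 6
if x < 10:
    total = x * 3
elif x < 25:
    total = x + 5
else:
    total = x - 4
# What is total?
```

Trace (tracking total):
x = 6  # -> x = 6
if x < 10:  # condition is True
    total = x * 3  # -> total = 18

Answer: 18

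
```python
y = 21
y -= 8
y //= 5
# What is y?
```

Answer: 2

Derivation:
Trace (tracking y):
y = 21  # -> y = 21
y -= 8  # -> y = 13
y //= 5  # -> y = 2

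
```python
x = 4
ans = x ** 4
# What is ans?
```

Answer: 256

Derivation:
Trace (tracking ans):
x = 4  # -> x = 4
ans = x ** 4  # -> ans = 256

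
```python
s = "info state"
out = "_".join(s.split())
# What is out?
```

Trace (tracking out):
s = 'info state'  # -> s = 'info state'
out = '_'.join(s.split())  # -> out = 'info_state'

Answer: 'info_state'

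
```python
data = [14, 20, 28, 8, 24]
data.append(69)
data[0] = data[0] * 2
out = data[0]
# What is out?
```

Trace (tracking out):
data = [14, 20, 28, 8, 24]  # -> data = [14, 20, 28, 8, 24]
data.append(69)  # -> data = [14, 20, 28, 8, 24, 69]
data[0] = data[0] * 2  # -> data = [28, 20, 28, 8, 24, 69]
out = data[0]  # -> out = 28

Answer: 28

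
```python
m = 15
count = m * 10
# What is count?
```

Answer: 150

Derivation:
Trace (tracking count):
m = 15  # -> m = 15
count = m * 10  # -> count = 150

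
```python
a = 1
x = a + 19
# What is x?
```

Answer: 20

Derivation:
Trace (tracking x):
a = 1  # -> a = 1
x = a + 19  # -> x = 20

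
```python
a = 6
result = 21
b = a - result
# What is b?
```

Answer: -15

Derivation:
Trace (tracking b):
a = 6  # -> a = 6
result = 21  # -> result = 21
b = a - result  # -> b = -15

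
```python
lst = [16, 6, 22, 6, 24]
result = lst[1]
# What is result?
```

Answer: 6

Derivation:
Trace (tracking result):
lst = [16, 6, 22, 6, 24]  # -> lst = [16, 6, 22, 6, 24]
result = lst[1]  # -> result = 6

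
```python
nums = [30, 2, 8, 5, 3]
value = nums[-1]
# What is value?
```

Trace (tracking value):
nums = [30, 2, 8, 5, 3]  # -> nums = [30, 2, 8, 5, 3]
value = nums[-1]  # -> value = 3

Answer: 3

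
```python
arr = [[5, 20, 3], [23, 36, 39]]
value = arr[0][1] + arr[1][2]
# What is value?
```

Answer: 59

Derivation:
Trace (tracking value):
arr = [[5, 20, 3], [23, 36, 39]]  # -> arr = [[5, 20, 3], [23, 36, 39]]
value = arr[0][1] + arr[1][2]  # -> value = 59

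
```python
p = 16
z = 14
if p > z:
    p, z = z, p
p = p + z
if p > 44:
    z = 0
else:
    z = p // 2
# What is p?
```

Trace (tracking p):
p = 16  # -> p = 16
z = 14  # -> z = 14
if p > z:  # condition is True
    p, z = (z, p)  # -> p = 14, z = 16
p = p + z  # -> p = 30
if p > 44:  # condition is False
else:
    z = p // 2  # -> z = 15

Answer: 30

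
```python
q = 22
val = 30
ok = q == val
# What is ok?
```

Trace (tracking ok):
q = 22  # -> q = 22
val = 30  # -> val = 30
ok = q == val  # -> ok = False

Answer: False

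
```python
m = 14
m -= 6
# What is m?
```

Answer: 8

Derivation:
Trace (tracking m):
m = 14  # -> m = 14
m -= 6  # -> m = 8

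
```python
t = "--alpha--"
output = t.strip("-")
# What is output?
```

Trace (tracking output):
t = '--alpha--'  # -> t = '--alpha--'
output = t.strip('-')  # -> output = 'alpha'

Answer: 'alpha'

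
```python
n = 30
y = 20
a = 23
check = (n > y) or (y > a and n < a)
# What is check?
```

Trace (tracking check):
n = 30  # -> n = 30
y = 20  # -> y = 20
a = 23  # -> a = 23
check = n > y or (y > a and n < a)  # -> check = True

Answer: True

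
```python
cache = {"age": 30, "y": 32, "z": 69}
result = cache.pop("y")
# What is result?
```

Trace (tracking result):
cache = {'age': 30, 'y': 32, 'z': 69}  # -> cache = {'age': 30, 'y': 32, 'z': 69}
result = cache.pop('y')  # -> result = 32

Answer: 32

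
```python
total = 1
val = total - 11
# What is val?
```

Answer: -10

Derivation:
Trace (tracking val):
total = 1  # -> total = 1
val = total - 11  # -> val = -10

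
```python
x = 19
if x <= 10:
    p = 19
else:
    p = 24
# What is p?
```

Trace (tracking p):
x = 19  # -> x = 19
if x <= 10:  # condition is False
else:
    p = 24  # -> p = 24

Answer: 24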